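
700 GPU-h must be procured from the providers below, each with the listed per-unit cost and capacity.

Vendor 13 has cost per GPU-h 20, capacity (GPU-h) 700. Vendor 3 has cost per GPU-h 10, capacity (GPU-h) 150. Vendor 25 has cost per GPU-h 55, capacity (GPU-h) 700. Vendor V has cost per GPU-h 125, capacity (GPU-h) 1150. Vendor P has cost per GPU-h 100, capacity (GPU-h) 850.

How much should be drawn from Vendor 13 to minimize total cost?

550

Fill from the cheapest provider first.
Vendor 3 at 10: take all 150 GPU-h → 550 still needed.
Vendor 13 (20): take the remaining 550 → done.
Vendor 25, Vendor P, Vendor V: unused.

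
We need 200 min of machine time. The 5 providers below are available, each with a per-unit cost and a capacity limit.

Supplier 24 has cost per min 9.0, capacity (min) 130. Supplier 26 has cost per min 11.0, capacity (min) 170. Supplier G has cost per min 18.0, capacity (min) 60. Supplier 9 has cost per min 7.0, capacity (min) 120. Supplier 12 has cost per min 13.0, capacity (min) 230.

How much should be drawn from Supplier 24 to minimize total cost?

Use providers in increasing cost order.
Take 120 from Supplier 9 at 7.0 ; need 80 more.
Take 80 from Supplier 24 at 9.0 to finish.
Supplier 26, Supplier 12, Supplier G: unused.

80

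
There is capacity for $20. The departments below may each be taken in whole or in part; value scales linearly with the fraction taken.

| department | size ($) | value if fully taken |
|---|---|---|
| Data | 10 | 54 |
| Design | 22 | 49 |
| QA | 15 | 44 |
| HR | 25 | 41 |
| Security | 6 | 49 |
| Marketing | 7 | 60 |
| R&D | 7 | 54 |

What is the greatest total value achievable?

163

Best value per unit of size first: Marketing 60/7≈8.57, Security 49/6≈8.17, R&D 54/7≈7.71, Data 54/10≈5.4, QA 44/15≈2.93, Design 49/22≈2.23, HR 41/25≈1.64.
Marketing: take in full, 7 $ for value 60 → 13 left.
Security: take in full, 6 $ for value 49 → 7 left.
All 7 $ of R&D fit (value 54) → 0 remain.
Total value = 163.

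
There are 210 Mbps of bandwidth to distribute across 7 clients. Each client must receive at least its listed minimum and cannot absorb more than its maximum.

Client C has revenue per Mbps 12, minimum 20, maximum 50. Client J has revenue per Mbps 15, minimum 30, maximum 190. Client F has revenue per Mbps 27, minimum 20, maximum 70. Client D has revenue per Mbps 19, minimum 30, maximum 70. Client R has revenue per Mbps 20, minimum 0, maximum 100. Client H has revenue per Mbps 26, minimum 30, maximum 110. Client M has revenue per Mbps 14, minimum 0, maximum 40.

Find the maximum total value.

4710

Meeting every minimum uses 20+30+20+30+0+30+0 = 130 Mbps, leaving 80.
Rank by revenue per Mbps: Client F 27 > Client H 26 > Client R 20 > Client D 19 > Client J 15 > Client M 14 > Client C 12.
Give Client F 50 more to hit its cap of 70 → 30 left.
Only 30 left; Client H takes them to reach 60.
Total = 12×20 + 15×30 + 27×70 + 19×30 + 26×60 = 4710.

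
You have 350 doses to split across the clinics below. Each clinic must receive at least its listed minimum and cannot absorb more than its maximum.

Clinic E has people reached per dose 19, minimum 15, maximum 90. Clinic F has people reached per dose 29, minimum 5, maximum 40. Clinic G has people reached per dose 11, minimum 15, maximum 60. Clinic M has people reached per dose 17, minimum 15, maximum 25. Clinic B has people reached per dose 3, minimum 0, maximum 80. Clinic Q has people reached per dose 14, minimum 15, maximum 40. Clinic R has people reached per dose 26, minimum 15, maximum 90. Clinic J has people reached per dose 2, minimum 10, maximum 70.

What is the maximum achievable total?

Meeting every minimum uses 15+5+15+15+0+15+15+10 = 90 doses, leaving 260.
Highest people reached per dose first: Clinic F 29 > Clinic R 26 > Clinic E 19 > Clinic M 17 > Clinic Q 14 > Clinic G 11 > Clinic B 3 > Clinic J 2.
Clinic F takes 35 more to reach its cap of 40 ; 225 left.
Clinic R takes 75 more to reach its cap of 90 ; 150 left.
Clinic E: +75 to 90 (cap) ; 75 left.
Give Clinic M 10 more to hit its cap of 25 ; 65 left.
Give Clinic Q 25 more to hit its cap of 40 ; 40 left.
Only 40 left; Clinic G takes them to reach 55.
Total = 19×90 + 29×40 + 11×55 + 17×25 + 14×40 + 26×90 + 2×10 = 6820.

6820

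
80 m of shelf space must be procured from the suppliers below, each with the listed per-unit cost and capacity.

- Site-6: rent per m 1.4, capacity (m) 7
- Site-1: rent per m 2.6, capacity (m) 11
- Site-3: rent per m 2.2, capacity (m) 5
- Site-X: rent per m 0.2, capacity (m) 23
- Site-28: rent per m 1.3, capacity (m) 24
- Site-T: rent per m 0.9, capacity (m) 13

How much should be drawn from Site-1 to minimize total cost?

Use suppliers in increasing cost order.
Take 23 from Site-X at 0.2 — need 57 more.
Take 13 from Site-T at 0.9 — need 44 more.
Site-28 at 1.3: take all 24 m — 20 still needed.
Take 7 from Site-6 at 1.4 — need 13 more.
Take 5 from Site-3 at 2.2 — need 8 more.
Take 8 from Site-1 at 2.6 to finish.

8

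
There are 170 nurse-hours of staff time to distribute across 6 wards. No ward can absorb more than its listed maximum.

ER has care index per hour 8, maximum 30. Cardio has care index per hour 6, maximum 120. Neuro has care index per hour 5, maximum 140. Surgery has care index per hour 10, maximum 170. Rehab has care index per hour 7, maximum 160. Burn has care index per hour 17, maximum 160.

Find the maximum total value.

Highest care index per hour first: Burn 17 > Surgery 10 > ER 8 > Rehab 7 > Cardio 6 > Neuro 5.
Give Burn 160 to hit its cap of 160 ; 10 left.
Only 10 left; Surgery takes them to reach 10.
Total = 10×10 + 17×160 = 2820.

2820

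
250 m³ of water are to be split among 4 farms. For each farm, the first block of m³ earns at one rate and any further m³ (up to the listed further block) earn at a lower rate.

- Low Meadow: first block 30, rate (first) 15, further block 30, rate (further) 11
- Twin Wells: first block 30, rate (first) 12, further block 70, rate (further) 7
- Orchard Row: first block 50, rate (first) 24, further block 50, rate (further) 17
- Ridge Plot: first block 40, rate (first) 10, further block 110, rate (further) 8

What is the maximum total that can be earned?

Treat each block as its own option and order by rate: Orchard Row/T1 24 > Orchard Row/T2 17 > Low Meadow/T1 15 > Twin Wells/T1 12 > Low Meadow/T2 11 > Ridge Plot/T1 10 > Ridge Plot/T2 8 > Twin Wells/T2 7.
Orchard Row T1 at 24: fill all 50 ; 200 left.
Orchard Row/T2 (17): +50 ; 150 left.
Low Meadow T1 at 15: fill all 30 ; 120 left.
Twin Wells/T1 (12): +30 ; 90 left.
Fill Low Meadow T2 block (30 at 11) ; 60 left.
Fill Ridge Plot T1 block (40 at 10) ; 20 left.
Ridge Plot/T2: +20 of 110 at 8; pool empty.
Total = 24×50 + 17×50 + 15×30 + 12×30 + 11×30 + 10×40 + 8×20 = 3750.

3750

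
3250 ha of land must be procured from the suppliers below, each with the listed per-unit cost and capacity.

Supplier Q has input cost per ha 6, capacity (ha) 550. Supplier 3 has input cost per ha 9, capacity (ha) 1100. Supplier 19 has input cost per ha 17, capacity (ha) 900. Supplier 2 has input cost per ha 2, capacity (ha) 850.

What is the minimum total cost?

Cheapest first:
Supplier 2 (2): use full 850 ; 2400 ha to go.
Supplier Q at 6: take all 550 ha ; 1850 still needed.
Supplier 3 (9): use full 1100 ; 750 ha to go.
Supplier 19 at 17: take 750 of its 900 ; requirement met.
Cost = 850×2 + 550×6 + 1100×9 + 750×17 = 27650.

27650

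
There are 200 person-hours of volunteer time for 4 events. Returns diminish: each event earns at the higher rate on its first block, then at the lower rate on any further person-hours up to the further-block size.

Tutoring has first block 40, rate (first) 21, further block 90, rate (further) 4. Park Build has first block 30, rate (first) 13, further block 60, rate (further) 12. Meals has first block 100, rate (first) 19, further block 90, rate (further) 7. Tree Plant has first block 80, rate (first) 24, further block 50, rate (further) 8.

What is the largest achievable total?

4280

Order all 8 blocks by rate: Tree Plant/first 24 > Tutoring/first 21 > Meals/first 19 > Park Build/first 13 > Park Build/second 12 > Tree Plant/second 8 > Meals/second 7 > Tutoring/second 4.
Fill Tree Plant first block (80 at 24) — 120 left.
Tutoring first at 21: fill all 40 — 80 left.
Meals first at 19: only 80 left, fill 80.
Total = 24×80 + 21×40 + 19×80 = 4280.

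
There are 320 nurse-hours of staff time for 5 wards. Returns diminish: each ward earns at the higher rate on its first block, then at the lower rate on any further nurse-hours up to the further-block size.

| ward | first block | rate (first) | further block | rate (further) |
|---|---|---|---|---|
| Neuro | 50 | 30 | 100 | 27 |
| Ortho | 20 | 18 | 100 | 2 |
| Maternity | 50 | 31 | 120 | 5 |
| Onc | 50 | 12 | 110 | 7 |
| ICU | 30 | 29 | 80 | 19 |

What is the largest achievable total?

Rank every tier by rate: Maternity/T1 31 > Neuro/T1 30 > ICU/T1 29 > Neuro/T2 27 > ICU/T2 19 > Ortho/T1 18 > Onc/T1 12 > Onc/T2 7 > Maternity/T2 5 > Ortho/T2 2.
Maternity/T1 (31): +50 ; 270 left.
Neuro/T1 (30): +50 ; 220 left.
Fill ICU T1 block (30 at 29) ; 190 left.
Neuro/T2 (27): +100 ; 90 left.
ICU T2 at 19: fill all 80 ; 10 left.
Ortho/T1: +10 of 20 at 18; pool empty.
Total = 31×50 + 30×50 + 29×30 + 27×100 + 19×80 + 18×10 = 8320.

8320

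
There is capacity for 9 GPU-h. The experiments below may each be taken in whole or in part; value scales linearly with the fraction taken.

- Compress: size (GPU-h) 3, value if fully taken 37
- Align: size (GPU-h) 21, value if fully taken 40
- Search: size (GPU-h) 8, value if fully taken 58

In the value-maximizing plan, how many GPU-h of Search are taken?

Rank by value-to-size ratio: Compress 37/3≈12.3, Search 58/8≈7.25, Align 40/21≈1.9.
Take all of Compress (3 GPU-h, value 37) → 6 GPU-h left.
Only 6 GPU-h remain; take 6/8 of Search for value 58×6/8 = 43.5.

6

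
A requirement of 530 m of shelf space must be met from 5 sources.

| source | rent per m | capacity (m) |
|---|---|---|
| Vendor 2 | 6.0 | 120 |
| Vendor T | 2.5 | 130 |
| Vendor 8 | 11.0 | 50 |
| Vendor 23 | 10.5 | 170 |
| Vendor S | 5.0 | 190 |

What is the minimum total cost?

Use sources in increasing cost order.
Vendor T at 2.5: take all 130 m → 400 still needed.
Take 190 from Vendor S at 5.0 → need 210 more.
Vendor 2 at 6.0: take all 120 m → 90 still needed.
Take 90 from Vendor 23 at 10.5 to finish.
Vendor 8: unused.
Cost = 130×2.5 + 190×5.0 + 120×6.0 + 90×10.5 = 2940.

2940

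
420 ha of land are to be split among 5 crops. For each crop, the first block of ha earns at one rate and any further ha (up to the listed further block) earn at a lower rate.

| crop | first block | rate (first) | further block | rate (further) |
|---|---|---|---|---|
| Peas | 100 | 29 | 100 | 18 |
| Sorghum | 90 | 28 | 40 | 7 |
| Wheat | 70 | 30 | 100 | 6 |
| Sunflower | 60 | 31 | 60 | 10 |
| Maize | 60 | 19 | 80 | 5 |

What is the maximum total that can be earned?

11240

Treat each block as its own option and order by rate: Sunflower/T1 31 > Wheat/T1 30 > Peas/T1 29 > Sorghum/T1 28 > Maize/T1 19 > Peas/T2 18 > Sunflower/T2 10 > Sorghum/T2 7 > Wheat/T2 6 > Maize/T2 5.
Fill Sunflower T1 block (60 at 31) → 360 left.
Wheat/T1 (30): +70 → 290 left.
Peas T1 at 29: fill all 100 → 190 left.
Fill Sorghum T1 block (90 at 28) → 100 left.
Maize/T1 (19): +60 → 40 left.
Peas/T2: +40 of 100 at 18; pool empty.
Total = 31×60 + 30×70 + 29×100 + 28×90 + 19×60 + 18×40 = 11240.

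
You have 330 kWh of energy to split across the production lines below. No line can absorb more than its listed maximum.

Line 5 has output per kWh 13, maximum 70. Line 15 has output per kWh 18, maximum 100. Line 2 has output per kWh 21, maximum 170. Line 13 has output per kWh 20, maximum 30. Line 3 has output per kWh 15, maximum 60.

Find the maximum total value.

6420

Highest output per kWh first: Line 2 21 > Line 13 20 > Line 15 18 > Line 3 15 > Line 5 13.
Line 2: +170 to 170 (cap) → 160 left.
Give Line 13 30 to hit its cap of 30 → 130 left.
Line 15 takes 100 to reach its cap of 100 → 30 left.
Line 3 has room for 60 but only 30 remain, so it gets 30.
Total = 18×100 + 21×170 + 20×30 + 15×30 = 6420.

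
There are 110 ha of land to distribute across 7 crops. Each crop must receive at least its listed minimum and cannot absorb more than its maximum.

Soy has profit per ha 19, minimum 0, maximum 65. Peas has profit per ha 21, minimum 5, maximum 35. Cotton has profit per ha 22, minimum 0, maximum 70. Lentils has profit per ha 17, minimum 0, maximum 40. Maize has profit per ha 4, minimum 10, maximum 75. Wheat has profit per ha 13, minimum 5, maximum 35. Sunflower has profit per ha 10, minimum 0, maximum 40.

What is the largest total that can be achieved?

Meeting every minimum uses 0+5+0+0+10+5+0 = 20 ha, leaving 90.
Highest profit per ha first: Cotton 22 > Peas 21 > Soy 19 > Lentils 17 > Wheat 13 > Sunflower 10 > Maize 4.
Cotton takes 70 more to reach its cap of 70 ; 20 left.
Peas has room for 30 more but only 20 remain, so it gets 25.
Total = 21×25 + 22×70 + 4×10 + 13×5 = 2170.

2170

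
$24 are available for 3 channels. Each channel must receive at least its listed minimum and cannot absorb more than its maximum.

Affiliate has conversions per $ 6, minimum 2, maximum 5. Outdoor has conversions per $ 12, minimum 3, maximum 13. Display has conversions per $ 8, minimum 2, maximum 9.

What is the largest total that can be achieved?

240

Meeting every minimum uses 2+3+2 = 7 $, leaving 17.
Rank by conversions per $: Outdoor 12 > Display 8 > Affiliate 6.
Outdoor: +10 to 13 (cap) — 7 left.
Give Display 7 more to hit its cap of 9 — 0 left.
Total = 6×2 + 12×13 + 8×9 = 240.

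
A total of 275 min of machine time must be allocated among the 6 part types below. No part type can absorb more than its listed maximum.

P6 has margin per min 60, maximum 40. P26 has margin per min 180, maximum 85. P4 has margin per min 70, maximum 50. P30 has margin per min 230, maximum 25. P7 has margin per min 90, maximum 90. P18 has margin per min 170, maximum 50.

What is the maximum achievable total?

39400

Rank by margin per min: P30 230 > P26 180 > P18 170 > P7 90 > P4 70 > P6 60.
P30: +25 to 25 (cap) — 250 left.
P26: +85 to 85 (cap) — 165 left.
P18 takes 50 to reach its cap of 50 — 115 left.
P7 takes 90 to reach its cap of 90 — 25 left.
P4: +25 (room for 50) → 25. Pool exhausted.
Total = 180×85 + 70×25 + 230×25 + 90×90 + 170×50 = 39400.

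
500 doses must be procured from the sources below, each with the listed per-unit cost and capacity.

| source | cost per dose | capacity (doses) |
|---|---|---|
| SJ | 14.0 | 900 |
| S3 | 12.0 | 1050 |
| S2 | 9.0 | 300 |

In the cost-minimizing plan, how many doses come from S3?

200

Fill from the cheapest source first.
S2 (9.0): use full 300 → 200 doses to go.
Take 200 from S3 at 12.0 to finish.
SJ: unused.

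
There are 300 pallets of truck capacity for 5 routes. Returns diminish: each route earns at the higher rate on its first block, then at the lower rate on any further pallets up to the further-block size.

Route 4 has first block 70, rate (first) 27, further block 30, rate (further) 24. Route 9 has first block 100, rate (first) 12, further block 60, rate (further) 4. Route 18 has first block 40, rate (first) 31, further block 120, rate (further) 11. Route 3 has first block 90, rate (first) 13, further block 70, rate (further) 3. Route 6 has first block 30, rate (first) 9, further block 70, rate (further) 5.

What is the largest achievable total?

Treat each block as its own option and order by rate: Route 18/first 31 > Route 4/first 27 > Route 4/second 24 > Route 3/first 13 > Route 9/first 12 > Route 18/second 11 > Route 6/first 9 > Route 6/second 5 > Route 9/second 4 > Route 3/second 3.
Route 18/first (31): +40 → 260 left.
Route 4 first at 27: fill all 70 → 190 left.
Route 4/second (24): +30 → 160 left.
Fill Route 3 first block (90 at 13) → 70 left.
Route 9/first: +70 of 100 at 12; pool empty.
Total = 31×40 + 27×70 + 24×30 + 13×90 + 12×70 = 5860.

5860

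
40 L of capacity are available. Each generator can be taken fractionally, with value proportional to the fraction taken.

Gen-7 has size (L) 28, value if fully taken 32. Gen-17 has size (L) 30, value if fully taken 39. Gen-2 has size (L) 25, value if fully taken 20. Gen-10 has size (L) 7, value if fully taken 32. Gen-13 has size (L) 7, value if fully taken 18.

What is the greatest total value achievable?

83.8

Sort by value density: Gen-10 32/7≈4.57, Gen-13 18/7≈2.57, Gen-17 39/30≈1.3, Gen-7 32/28≈1.14, Gen-2 20/25≈0.8.
Take all of Gen-10 (7 L, value 32) — 33 L left.
All 7 L of Gen-13 fit (value 18) — 26 remain.
Fill the last 26 L with part of Gen-17: 26/30 of it earns 33.8.
Total value = 83.8.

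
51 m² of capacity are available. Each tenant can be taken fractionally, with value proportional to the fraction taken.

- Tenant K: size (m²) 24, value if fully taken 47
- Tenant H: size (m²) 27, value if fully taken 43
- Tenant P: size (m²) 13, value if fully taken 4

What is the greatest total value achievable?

90

Best value per unit of size first: Tenant K 47/24≈1.96, Tenant H 43/27≈1.59, Tenant P 4/13≈0.308.
Tenant K: take in full, 24 m² for value 47 → 27 left.
Tenant H: take in full, 27 m² for value 43 → 0 left.
Total value = 90.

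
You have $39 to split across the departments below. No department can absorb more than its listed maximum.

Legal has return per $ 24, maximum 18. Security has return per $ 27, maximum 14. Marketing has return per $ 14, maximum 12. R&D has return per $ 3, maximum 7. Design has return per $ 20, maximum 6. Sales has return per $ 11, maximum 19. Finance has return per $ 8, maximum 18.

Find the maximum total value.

944

Highest return per $ first: Security 27 > Legal 24 > Design 20 > Marketing 14 > Sales 11 > Finance 8 > R&D 3.
Give Security 14 to hit its cap of 14 — 25 left.
Legal: +18 to 18 (cap) — 7 left.
Design takes 6 to reach its cap of 6 — 1 left.
Marketing has room for 12 but only 1 remain, so it gets 1.
Total = 24×18 + 27×14 + 14×1 + 20×6 = 944.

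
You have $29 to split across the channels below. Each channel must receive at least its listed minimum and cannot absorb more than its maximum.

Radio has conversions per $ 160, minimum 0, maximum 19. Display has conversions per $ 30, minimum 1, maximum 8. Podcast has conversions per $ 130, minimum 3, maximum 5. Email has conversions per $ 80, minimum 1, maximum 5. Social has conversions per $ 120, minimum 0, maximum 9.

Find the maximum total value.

4160

Meeting every minimum uses 0+1+3+1+0 = 5 $, leaving 24.
Highest conversions per $ first: Radio 160 > Podcast 130 > Social 120 > Email 80 > Display 30.
Give Radio 19 more to hit its cap of 19 ; 5 left.
Give Podcast 2 more to hit its cap of 5 ; 3 left.
Social has room for 9 more but only 3 remain, so it gets 3.
Total = 160×19 + 30×1 + 130×5 + 80×1 + 120×3 = 4160.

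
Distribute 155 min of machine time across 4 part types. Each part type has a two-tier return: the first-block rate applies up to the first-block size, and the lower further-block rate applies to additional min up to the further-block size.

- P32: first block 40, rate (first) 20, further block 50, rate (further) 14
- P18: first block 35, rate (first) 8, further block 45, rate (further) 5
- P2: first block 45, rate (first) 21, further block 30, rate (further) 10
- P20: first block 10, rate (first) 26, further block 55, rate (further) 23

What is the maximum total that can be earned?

3340

Rank every tier by rate: P20/T1 26 > P20/T2 23 > P2/T1 21 > P32/T1 20 > P32/T2 14 > P2/T2 10 > P18/T1 8 > P18/T2 5.
P20/T1 (26): +10 → 145 left.
P20/T2 (23): +55 → 90 left.
P2/T1 (21): +45 → 45 left.
P32/T1 (20): +40 → 5 left.
5 remain; put them into P32 T2 at 14.
Total = 26×10 + 23×55 + 21×45 + 20×40 + 14×5 = 3340.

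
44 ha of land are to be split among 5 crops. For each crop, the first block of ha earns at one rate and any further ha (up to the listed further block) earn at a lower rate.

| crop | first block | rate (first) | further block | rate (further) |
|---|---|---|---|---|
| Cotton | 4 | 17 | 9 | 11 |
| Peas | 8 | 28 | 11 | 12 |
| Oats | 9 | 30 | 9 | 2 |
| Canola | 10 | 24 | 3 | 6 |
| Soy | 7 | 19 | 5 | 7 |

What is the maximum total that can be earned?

Treat each block as its own option and order by rate: Oats/tier1 30 > Peas/tier1 28 > Canola/tier1 24 > Soy/tier1 19 > Cotton/tier1 17 > Peas/tier2 12 > Cotton/tier2 11 > Soy/tier2 7 > Canola/tier2 6 > Oats/tier2 2.
Fill Oats tier1 block (9 at 30) ; 35 left.
Fill Peas tier1 block (8 at 28) ; 27 left.
Fill Canola tier1 block (10 at 24) ; 17 left.
Soy tier1 at 19: fill all 7 ; 10 left.
Fill Cotton tier1 block (4 at 17) ; 6 left.
Peas tier2 at 12: only 6 left, fill 6.
Total = 30×9 + 28×8 + 24×10 + 19×7 + 17×4 + 12×6 = 1007.

1007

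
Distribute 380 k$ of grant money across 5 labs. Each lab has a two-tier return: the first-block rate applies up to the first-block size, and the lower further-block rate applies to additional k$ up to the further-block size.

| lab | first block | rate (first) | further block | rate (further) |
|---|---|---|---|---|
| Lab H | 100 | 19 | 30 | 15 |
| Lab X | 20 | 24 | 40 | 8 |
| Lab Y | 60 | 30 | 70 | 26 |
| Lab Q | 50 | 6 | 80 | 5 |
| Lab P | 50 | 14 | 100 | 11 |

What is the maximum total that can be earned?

Treat each block as its own option and order by rate: Lab Y/T1 30 > Lab Y/T2 26 > Lab X/T1 24 > Lab H/T1 19 > Lab H/T2 15 > Lab P/T1 14 > Lab P/T2 11 > Lab X/T2 8 > Lab Q/T1 6 > Lab Q/T2 5.
Lab Y/T1 (30): +60 — 320 left.
Fill Lab Y T2 block (70 at 26) — 250 left.
Lab X T1 at 24: fill all 20 — 230 left.
Lab H/T1 (19): +100 — 130 left.
Lab H T2 at 15: fill all 30 — 100 left.
Lab P T1 at 14: fill all 50 — 50 left.
50 remain; put them into Lab P T2 at 11.
Total = 30×60 + 26×70 + 24×20 + 19×100 + 15×30 + 14×50 + 11×50 = 7700.

7700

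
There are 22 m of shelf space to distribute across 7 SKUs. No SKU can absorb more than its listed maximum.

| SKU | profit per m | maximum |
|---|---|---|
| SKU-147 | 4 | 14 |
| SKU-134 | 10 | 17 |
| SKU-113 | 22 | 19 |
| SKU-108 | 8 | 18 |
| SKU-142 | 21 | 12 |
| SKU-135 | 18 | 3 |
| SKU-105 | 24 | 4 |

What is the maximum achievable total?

Highest profit per m first: SKU-105 24 > SKU-113 22 > SKU-142 21 > SKU-135 18 > SKU-134 10 > SKU-108 8 > SKU-147 4.
SKU-105: +4 to 4 (cap) — 18 left.
Only 18 left; SKU-113 takes them to reach 18.
Total = 22×18 + 24×4 = 492.

492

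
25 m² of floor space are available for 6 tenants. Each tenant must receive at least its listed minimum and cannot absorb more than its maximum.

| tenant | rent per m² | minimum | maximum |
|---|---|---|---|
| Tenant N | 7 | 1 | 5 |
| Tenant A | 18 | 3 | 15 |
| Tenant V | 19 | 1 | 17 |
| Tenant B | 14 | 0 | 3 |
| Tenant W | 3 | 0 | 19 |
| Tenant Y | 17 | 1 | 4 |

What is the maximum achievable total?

455

Meeting every minimum uses 1+3+1+0+0+1 = 6 m², leaving 19.
Order the tenants by rent per m²: Tenant V 19 > Tenant A 18 > Tenant Y 17 > Tenant B 14 > Tenant N 7 > Tenant W 3.
Tenant V takes 16 more to reach its cap of 17 → 3 left.
Only 3 left; Tenant A takes them to reach 6.
Total = 7×1 + 18×6 + 19×17 + 17×1 = 455.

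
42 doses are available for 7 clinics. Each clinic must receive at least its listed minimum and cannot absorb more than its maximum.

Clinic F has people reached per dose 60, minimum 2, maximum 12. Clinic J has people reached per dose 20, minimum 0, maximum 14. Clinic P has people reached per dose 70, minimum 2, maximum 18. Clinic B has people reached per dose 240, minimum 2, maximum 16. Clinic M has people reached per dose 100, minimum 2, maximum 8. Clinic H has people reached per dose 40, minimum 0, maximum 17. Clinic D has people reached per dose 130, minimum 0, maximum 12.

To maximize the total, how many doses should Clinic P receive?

Meeting every minimum uses 2+0+2+2+2+0+0 = 8 doses, leaving 34.
Order the clinics by people reached per dose: Clinic B 240 > Clinic D 130 > Clinic M 100 > Clinic P 70 > Clinic F 60 > Clinic H 40 > Clinic J 20.
Clinic B: +14 to 16 (cap) — 20 left.
Give Clinic D 12 more to hit its cap of 12 — 8 left.
Clinic M takes 6 more to reach its cap of 8 — 2 left.
Only 2 left; Clinic P takes them to reach 4.

4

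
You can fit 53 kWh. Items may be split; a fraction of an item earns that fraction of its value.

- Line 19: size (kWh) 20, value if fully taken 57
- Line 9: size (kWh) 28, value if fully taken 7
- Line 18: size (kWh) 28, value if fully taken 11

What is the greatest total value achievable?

Rank by value-to-size ratio: Line 19 57/20≈2.85, Line 18 11/28≈0.393, Line 9 7/28≈0.25.
Line 19: take in full, 20 kWh for value 57 → 33 left.
All 28 kWh of Line 18 fit (value 11) → 5 remain.
5 kWh left: a 5/28 share of Line 9 gives 7×5/28 = 1.25.
Total value = 69.25.

69.25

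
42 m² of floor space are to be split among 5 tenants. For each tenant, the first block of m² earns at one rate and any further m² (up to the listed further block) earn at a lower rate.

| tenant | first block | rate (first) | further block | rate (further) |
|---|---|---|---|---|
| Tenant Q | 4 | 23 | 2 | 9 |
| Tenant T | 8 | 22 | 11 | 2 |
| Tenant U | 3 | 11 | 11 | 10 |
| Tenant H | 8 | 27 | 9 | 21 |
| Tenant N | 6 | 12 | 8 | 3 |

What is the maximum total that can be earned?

Treat each block as its own option and order by rate: Tenant H/tier1 27 > Tenant Q/tier1 23 > Tenant T/tier1 22 > Tenant H/tier2 21 > Tenant N/tier1 12 > Tenant U/tier1 11 > Tenant U/tier2 10 > Tenant Q/tier2 9 > Tenant N/tier2 3 > Tenant T/tier2 2.
Tenant H tier1 at 27: fill all 8 → 34 left.
Fill Tenant Q tier1 block (4 at 23) → 30 left.
Tenant T/tier1 (22): +8 → 22 left.
Tenant H tier2 at 21: fill all 9 → 13 left.
Fill Tenant N tier1 block (6 at 12) → 7 left.
Tenant U/tier1 (11): +3 → 4 left.
4 remain; put them into Tenant U tier2 at 10.
Total = 27×8 + 23×4 + 22×8 + 21×9 + 12×6 + 11×3 + 10×4 = 818.

818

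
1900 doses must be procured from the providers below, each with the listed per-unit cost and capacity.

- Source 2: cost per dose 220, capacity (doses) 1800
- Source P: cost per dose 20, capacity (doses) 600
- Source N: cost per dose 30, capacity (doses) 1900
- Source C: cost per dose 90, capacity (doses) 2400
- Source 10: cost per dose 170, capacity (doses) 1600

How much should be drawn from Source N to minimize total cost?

1300

Cheapest first:
Take 600 from Source P at 20 — need 1300 more.
Source N (30): take the remaining 1300 — done.
Source C, Source 10, Source 2: unused.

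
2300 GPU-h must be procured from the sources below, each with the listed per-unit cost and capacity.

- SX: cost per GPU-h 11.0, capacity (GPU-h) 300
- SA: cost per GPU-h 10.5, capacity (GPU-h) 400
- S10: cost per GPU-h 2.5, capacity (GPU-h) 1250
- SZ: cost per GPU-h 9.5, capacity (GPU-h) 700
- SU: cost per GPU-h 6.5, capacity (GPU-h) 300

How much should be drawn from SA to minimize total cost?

Fill from the cheapest source first.
Take 1250 from S10 at 2.5 ; need 1050 more.
Take 300 from SU at 6.5 ; need 750 more.
SZ at 9.5: take all 700 GPU-h ; 50 still needed.
Take 50 from SA at 10.5 to finish.
SX: unused.

50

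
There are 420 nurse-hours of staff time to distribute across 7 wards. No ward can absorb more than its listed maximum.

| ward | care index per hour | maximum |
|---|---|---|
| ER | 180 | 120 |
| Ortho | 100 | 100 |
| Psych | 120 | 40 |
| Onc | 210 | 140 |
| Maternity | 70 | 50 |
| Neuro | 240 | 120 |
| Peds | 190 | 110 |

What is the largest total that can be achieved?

Highest care index per hour first: Neuro 240 > Onc 210 > Peds 190 > ER 180 > Psych 120 > Ortho 100 > Maternity 70.
Neuro: +120 to 120 (cap) — 300 left.
Onc takes 140 to reach its cap of 140 — 160 left.
Give Peds 110 to hit its cap of 110 — 50 left.
Only 50 left; ER takes them to reach 50.
Total = 180×50 + 210×140 + 240×120 + 190×110 = 88100.

88100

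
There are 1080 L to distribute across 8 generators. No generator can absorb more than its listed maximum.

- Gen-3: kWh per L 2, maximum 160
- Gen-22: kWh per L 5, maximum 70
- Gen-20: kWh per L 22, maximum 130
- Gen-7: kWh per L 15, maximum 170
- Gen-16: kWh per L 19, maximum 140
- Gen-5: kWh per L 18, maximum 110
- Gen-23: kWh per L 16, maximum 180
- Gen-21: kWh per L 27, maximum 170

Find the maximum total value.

18090

Order the generators by kWh per L: Gen-21 27 > Gen-20 22 > Gen-16 19 > Gen-5 18 > Gen-23 16 > Gen-7 15 > Gen-22 5 > Gen-3 2.
Give Gen-21 170 to hit its cap of 170 ; 910 left.
Gen-20 takes 130 to reach its cap of 130 ; 780 left.
Gen-16: +140 to 140 (cap) ; 640 left.
Give Gen-5 110 to hit its cap of 110 ; 530 left.
Gen-23: +180 to 180 (cap) ; 350 left.
Gen-7: +170 to 170 (cap) ; 180 left.
Give Gen-22 70 to hit its cap of 70 ; 110 left.
Gen-3 has room for 160 but only 110 remain, so it gets 110.
Total = 2×110 + 5×70 + 22×130 + 15×170 + 19×140 + 18×110 + 16×180 + 27×170 = 18090.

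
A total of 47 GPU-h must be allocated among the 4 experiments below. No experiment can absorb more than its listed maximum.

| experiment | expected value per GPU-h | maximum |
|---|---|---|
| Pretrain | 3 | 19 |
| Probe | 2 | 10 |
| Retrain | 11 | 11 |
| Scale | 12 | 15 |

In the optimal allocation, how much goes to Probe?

2

Highest expected value per GPU-h first: Scale 12 > Retrain 11 > Pretrain 3 > Probe 2.
Scale: +15 to 15 (cap) → 32 left.
Retrain takes 11 to reach its cap of 11 → 21 left.
Pretrain takes 19 to reach its cap of 19 → 2 left.
Probe has room for 10 but only 2 remain, so it gets 2.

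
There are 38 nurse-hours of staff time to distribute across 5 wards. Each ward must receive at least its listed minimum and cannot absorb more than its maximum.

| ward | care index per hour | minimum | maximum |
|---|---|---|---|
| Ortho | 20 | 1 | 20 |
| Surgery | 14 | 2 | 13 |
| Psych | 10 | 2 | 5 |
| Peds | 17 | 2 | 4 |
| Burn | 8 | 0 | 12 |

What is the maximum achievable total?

656

Meeting every minimum uses 1+2+2+2+0 = 7 nurse-hours, leaving 31.
Order the wards by care index per hour: Ortho 20 > Peds 17 > Surgery 14 > Psych 10 > Burn 8.
Give Ortho 19 more to hit its cap of 20 → 12 left.
Peds: +2 to 4 (cap) → 10 left.
Surgery has room for 11 more but only 10 remain, so it gets 12.
Total = 20×20 + 14×12 + 10×2 + 17×4 = 656.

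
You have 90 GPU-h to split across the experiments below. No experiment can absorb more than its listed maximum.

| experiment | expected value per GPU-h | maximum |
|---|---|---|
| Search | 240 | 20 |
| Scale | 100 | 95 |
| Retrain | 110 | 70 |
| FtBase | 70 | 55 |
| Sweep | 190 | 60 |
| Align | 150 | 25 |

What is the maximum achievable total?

17700

Rank by expected value per GPU-h: Search 240 > Sweep 190 > Align 150 > Retrain 110 > Scale 100 > FtBase 70.
Give Search 20 to hit its cap of 20 — 70 left.
Sweep: +60 to 60 (cap) — 10 left.
Align: +10 (room for 25) → 10. Pool exhausted.
Total = 240×20 + 190×60 + 150×10 = 17700.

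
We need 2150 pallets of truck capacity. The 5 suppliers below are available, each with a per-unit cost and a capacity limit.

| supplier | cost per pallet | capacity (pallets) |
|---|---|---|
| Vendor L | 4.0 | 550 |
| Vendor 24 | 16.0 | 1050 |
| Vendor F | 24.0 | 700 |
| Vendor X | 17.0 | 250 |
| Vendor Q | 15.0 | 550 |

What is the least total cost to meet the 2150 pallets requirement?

Use suppliers in increasing cost order.
Vendor L (4.0): use full 550 — 1600 pallets to go.
Vendor Q at 15.0: take all 550 pallets — 1050 still needed.
Take 1050 from Vendor 24 at 16.0 — need 0 more.
Vendor X, Vendor F: unused.
Cost = 550×4.0 + 550×15.0 + 1050×16.0 = 27250.

27250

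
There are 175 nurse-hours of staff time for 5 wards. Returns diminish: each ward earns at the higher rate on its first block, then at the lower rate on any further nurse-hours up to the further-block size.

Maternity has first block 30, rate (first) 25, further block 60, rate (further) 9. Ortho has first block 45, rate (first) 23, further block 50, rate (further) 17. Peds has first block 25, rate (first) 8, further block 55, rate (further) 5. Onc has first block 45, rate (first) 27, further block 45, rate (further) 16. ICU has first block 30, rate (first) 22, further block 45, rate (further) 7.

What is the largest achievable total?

Order all 10 blocks by rate: Onc/tier1 27 > Maternity/tier1 25 > Ortho/tier1 23 > ICU/tier1 22 > Ortho/tier2 17 > Onc/tier2 16 > Maternity/tier2 9 > Peds/tier1 8 > ICU/tier2 7 > Peds/tier2 5.
Onc tier1 at 27: fill all 45 ; 130 left.
Maternity tier1 at 25: fill all 30 ; 100 left.
Ortho/tier1 (23): +45 ; 55 left.
ICU tier1 at 22: fill all 30 ; 25 left.
25 remain; put them into Ortho tier2 at 17.
Total = 27×45 + 25×30 + 23×45 + 22×30 + 17×25 = 4085.

4085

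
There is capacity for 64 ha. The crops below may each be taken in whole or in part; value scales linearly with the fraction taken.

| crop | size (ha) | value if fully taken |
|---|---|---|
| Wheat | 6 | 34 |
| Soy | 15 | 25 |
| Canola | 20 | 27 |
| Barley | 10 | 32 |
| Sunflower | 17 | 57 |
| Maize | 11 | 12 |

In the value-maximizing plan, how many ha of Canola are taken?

Sort by value density: Wheat 34/6≈5.67, Sunflower 57/17≈3.35, Barley 32/10≈3.2, Soy 25/15≈1.67, Canola 27/20≈1.35, Maize 12/11≈1.09.
Wheat: take in full, 6 ha for value 34 → 58 left.
Take all of Sunflower (17 ha, value 57) → 41 ha left.
All 10 ha of Barley fit (value 32) → 31 remain.
Soy: take in full, 15 ha for value 25 → 16 left.
16 ha left: a 16/20 share of Canola gives 27×16/20 = 21.6.

16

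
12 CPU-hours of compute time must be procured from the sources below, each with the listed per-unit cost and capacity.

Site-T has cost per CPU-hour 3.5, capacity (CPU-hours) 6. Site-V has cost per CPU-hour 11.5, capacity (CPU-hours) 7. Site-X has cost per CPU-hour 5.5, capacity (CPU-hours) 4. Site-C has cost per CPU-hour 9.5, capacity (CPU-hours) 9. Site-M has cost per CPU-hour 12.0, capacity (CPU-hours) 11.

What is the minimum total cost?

62

Fill from the cheapest source first.
Site-T (3.5): use full 6 → 6 CPU-hours to go.
Site-X at 5.5: take all 4 CPU-hours → 2 still needed.
Take 2 from Site-C at 9.5 to finish.
Site-V, Site-M: unused.
Cost = 6×3.5 + 4×5.5 + 2×9.5 = 62.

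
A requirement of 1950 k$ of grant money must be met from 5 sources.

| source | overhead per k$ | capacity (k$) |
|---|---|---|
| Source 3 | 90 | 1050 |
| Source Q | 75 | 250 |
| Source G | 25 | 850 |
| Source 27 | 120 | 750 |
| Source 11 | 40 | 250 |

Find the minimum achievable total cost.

104000

Use sources in increasing cost order.
Source G (25): use full 850 — 1100 k$ to go.
Take 250 from Source 11 at 40 — need 850 more.
Source Q at 75: take all 250 k$ — 600 still needed.
Source 3 at 90: take 600 of its 1050 — requirement met.
Source 27: unused.
Cost = 850×25 + 250×40 + 250×75 + 600×90 = 104000.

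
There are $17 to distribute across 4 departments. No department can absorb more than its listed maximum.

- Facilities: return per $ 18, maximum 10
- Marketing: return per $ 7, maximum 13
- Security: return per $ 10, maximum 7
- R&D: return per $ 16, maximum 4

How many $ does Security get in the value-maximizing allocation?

3

Rank by return per $: Facilities 18 > R&D 16 > Security 10 > Marketing 7.
Facilities takes 10 to reach its cap of 10 → 7 left.
R&D: +4 to 4 (cap) → 3 left.
Security has room for 7 but only 3 remain, so it gets 3.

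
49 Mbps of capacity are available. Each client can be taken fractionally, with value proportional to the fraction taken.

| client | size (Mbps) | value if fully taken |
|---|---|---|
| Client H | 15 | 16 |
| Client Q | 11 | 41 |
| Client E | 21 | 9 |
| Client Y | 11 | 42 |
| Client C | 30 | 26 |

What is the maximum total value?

Best value per unit of size first: Client Y 42/11≈3.82, Client Q 41/11≈3.73, Client H 16/15≈1.07, Client C 26/30≈0.867, Client E 9/21≈0.429.
Client Y: take in full, 11 Mbps for value 42 ; 38 left.
Client Q: take in full, 11 Mbps for value 41 ; 27 left.
Take all of Client H (15 Mbps, value 16) ; 12 Mbps left.
Fill the last 12 Mbps with part of Client C: 12/30 of it earns 10.4.
Total value = 109.4.

109.4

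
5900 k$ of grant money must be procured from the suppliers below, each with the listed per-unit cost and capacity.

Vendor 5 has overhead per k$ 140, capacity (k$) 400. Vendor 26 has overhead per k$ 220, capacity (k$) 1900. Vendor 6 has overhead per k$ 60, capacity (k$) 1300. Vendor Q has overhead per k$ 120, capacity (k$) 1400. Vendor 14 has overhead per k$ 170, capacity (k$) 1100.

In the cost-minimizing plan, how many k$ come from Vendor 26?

Use suppliers in increasing cost order.
Vendor 6 at 60: take all 1300 k$ ; 4600 still needed.
Vendor Q at 120: take all 1400 k$ ; 3200 still needed.
Vendor 5 (140): use full 400 ; 2800 k$ to go.
Take 1100 from Vendor 14 at 170 ; need 1700 more.
Take 1700 from Vendor 26 at 220 to finish.

1700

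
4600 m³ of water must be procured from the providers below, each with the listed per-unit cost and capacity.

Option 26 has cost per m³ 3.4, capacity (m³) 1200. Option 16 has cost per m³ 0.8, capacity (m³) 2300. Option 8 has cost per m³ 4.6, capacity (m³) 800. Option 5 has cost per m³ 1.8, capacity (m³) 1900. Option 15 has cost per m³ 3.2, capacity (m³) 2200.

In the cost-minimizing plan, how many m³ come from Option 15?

400

Use providers in increasing cost order.
Option 16 at 0.8: take all 2300 m³ — 2300 still needed.
Option 5 (1.8): use full 1900 — 400 m³ to go.
Take 400 from Option 15 at 3.2 to finish.
Option 26, Option 8: unused.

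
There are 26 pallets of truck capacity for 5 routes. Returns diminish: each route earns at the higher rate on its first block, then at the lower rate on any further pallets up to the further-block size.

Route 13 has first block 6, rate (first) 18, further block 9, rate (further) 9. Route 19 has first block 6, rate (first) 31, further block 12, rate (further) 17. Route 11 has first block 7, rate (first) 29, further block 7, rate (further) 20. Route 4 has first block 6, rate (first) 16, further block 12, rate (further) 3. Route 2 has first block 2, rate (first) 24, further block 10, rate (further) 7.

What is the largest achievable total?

649

Order all 10 blocks by rate: Route 19/first 31 > Route 11/first 29 > Route 2/first 24 > Route 11/second 20 > Route 13/first 18 > Route 19/second 17 > Route 4/first 16 > Route 13/second 9 > Route 2/second 7 > Route 4/second 3.
Route 19 first at 31: fill all 6 → 20 left.
Route 11/first (29): +7 → 13 left.
Route 2 first at 24: fill all 2 → 11 left.
Route 11 second at 20: fill all 7 → 4 left.
Route 13/first: +4 of 6 at 18; pool empty.
Total = 31×6 + 29×7 + 24×2 + 20×7 + 18×4 = 649.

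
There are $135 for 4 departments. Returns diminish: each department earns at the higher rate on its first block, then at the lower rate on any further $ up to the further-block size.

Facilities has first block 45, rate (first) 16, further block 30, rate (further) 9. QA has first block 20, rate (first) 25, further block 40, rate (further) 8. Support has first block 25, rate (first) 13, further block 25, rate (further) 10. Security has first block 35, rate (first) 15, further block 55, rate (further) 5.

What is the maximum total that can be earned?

2170

Treat each block as its own option and order by rate: QA/tier1 25 > Facilities/tier1 16 > Security/tier1 15 > Support/tier1 13 > Support/tier2 10 > Facilities/tier2 9 > QA/tier2 8 > Security/tier2 5.
QA/tier1 (25): +20 ; 115 left.
Facilities/tier1 (16): +45 ; 70 left.
Security tier1 at 15: fill all 35 ; 35 left.
Fill Support tier1 block (25 at 13) ; 10 left.
Support tier2 at 10: only 10 left, fill 10.
Total = 25×20 + 16×45 + 15×35 + 13×25 + 10×10 = 2170.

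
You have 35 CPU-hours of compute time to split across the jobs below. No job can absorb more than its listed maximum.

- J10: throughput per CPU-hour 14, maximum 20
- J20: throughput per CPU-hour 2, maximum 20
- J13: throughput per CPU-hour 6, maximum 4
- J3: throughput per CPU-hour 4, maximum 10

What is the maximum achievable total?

346

Highest throughput per CPU-hour first: J10 14 > J13 6 > J3 4 > J20 2.
J10: +20 to 20 (cap) — 15 left.
J13: +4 to 4 (cap) — 11 left.
Give J3 10 to hit its cap of 10 — 1 left.
Only 1 left; J20 takes them to reach 1.
Total = 14×20 + 2×1 + 6×4 + 4×10 = 346.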